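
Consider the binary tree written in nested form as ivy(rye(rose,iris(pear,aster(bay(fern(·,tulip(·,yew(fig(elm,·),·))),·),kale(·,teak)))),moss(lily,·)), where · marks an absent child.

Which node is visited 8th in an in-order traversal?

fig

In-order visits the left subtree, then the node, then the right subtree.
At ivy: go left to rye.
  At rye: go left to rose.
    rose is a leaf — visit rose.
  Visit rye.
  At rye: go right to iris.
    At iris: go left to pear.
      pear is a leaf — visit pear.
    Visit iris.
    At iris: go right to aster.
      At aster: go left to bay.
        At bay: go left to fern.
          At fern: no left child.
          Visit fern.
          At fern: go right to tulip.
            At tulip: no left child.
            Visit tulip.
            At tulip: go right to yew.
              At yew: go left to fig.
                At fig: go left to elm.
                  elm is a leaf — visit elm.
                Visit fig.
                At fig: no right child.
              Visit yew.
              At yew: no right child.
        Visit bay.
        At bay: no right child.
      Visit aster.
      At aster: go right to kale.
        At kale: no left child.
        Visit kale.
        At kale: go right to teak.
          teak is a leaf — visit teak.
Visit ivy.
At ivy: go right to moss.
  At moss: go left to lily.
    lily is a leaf — visit lily.
  Visit moss.
  At moss: no right child.
Full in-order sequence: rose, rye, pear, iris, fern, tulip, elm, fig, yew, bay, aster, kale, teak, ivy, lily, moss.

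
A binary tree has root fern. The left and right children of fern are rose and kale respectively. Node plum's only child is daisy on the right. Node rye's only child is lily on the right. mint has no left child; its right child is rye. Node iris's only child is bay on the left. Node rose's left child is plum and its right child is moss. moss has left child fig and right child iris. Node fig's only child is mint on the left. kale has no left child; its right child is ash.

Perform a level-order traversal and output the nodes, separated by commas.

Level-order visits nodes level by level from the root, left to right within each level.
Level 0: fern
Level 1: rose, kale
Level 2: plum, moss, ash
Level 3: daisy, fig, iris
Level 4: mint, bay
Level 5: rye
Level 6: lily

fern, rose, kale, plum, moss, ash, daisy, fig, iris, mint, bay, rye, lily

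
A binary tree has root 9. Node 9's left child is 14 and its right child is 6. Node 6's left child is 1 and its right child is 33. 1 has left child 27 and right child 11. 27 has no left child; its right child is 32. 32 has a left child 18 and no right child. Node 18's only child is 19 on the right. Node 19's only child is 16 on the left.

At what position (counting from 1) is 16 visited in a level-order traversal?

11

Level-order visits nodes level by level from the root, left to right within each level.
Level 0: 9
Level 1: 14, 6
Level 2: 1, 33
Level 3: 27, 11
Level 4: 32
Level 5: 18
Level 6: 19
Level 7: 16
Full level-order sequence: 9, 14, 6, 1, 33, 27, 11, 32, 18, 19, 16.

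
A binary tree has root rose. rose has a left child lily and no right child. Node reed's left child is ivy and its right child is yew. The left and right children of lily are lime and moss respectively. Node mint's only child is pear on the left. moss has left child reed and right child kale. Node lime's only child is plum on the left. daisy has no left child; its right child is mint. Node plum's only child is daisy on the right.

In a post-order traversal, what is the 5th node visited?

Post-order visits the left subtree, then the right subtree, then the node.
At rose: go left to lily.
  At lily: go left to lime.
    At lime: go left to plum.
      At plum: no left child.
      At plum: go right to daisy.
        At daisy: no left child.
        At daisy: go right to mint.
          At mint: go left to pear.
            pear is a leaf — visit pear.
          At mint: no right child.
          Visit mint.
        Visit daisy.
      Visit plum.
    At lime: no right child.
    Visit lime.
  At lily: go right to moss.
    At moss: go left to reed.
      At reed: go left to ivy.
        ivy is a leaf — visit ivy.
      At reed: go right to yew.
        yew is a leaf — visit yew.
      Visit reed.
    At moss: go right to kale.
      kale is a leaf — visit kale.
    Visit moss.
  Visit lily.
At rose: no right child.
Visit rose.
Full post-order sequence: pear, mint, daisy, plum, lime, ivy, yew, reed, kale, moss, lily, rose.

lime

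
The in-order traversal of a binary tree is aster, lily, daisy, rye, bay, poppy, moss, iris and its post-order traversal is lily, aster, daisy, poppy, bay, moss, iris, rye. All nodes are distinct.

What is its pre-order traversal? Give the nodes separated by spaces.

rye daisy aster lily iris moss bay poppy

The last element of post-order is the root; it splits in-order into left and right subtrees.
Root rye: left subtree has 3 nodes {aster, lily, daisy}, right has 4 {bay, poppy, moss, iris}.
  Root daisy: left subtree has 2 nodes {aster, lily}, right has 0 { }.
    Root aster: left subtree has 0 nodes { }, right has 1 {lily}.
  Root iris: left subtree has 3 nodes {bay, poppy, moss}, right has 0 { }.
    Root moss: left subtree has 2 nodes {bay, poppy}, right has 0 { }.
      Root bay: left subtree has 0 nodes { }, right has 1 {poppy}.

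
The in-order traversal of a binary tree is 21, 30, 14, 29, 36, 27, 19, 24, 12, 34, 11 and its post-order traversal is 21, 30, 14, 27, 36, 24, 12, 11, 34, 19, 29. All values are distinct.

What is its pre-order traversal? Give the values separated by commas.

The last element of post-order is the root; it splits in-order into left and right subtrees.
Root 29: left subtree has 3 nodes {21, 30, 14}, right has 7 {36, 27, 19, 24, 12, 34, 11}.
  Root 14: left subtree has 2 nodes {21, 30}, right has 0 { }.
    Root 30: left subtree has 1 node {21}, right has 0 { }.
  Root 19: left subtree has 2 nodes {36, 27}, right has 4 {24, 12, 34, 11}.
    Root 36: left subtree has 0 nodes { }, right has 1 {27}.
    Root 34: left subtree has 2 nodes {24, 12}, right has 1 {11}.
      Root 12: left subtree has 1 node {24}, right has 0 { }.

29, 14, 30, 21, 19, 36, 27, 34, 12, 24, 11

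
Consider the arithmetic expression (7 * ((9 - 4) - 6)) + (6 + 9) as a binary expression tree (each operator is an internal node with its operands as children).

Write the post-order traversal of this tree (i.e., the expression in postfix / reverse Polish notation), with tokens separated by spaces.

7 9 4 - 6 - * 6 9 + +

Post-order on an expression tree gives postfix notation: for each operator, emit left operand, right operand, then the operator.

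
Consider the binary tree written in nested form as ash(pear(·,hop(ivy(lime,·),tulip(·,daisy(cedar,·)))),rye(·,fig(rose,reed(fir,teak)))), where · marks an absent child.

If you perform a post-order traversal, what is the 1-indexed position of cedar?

3

Post-order visits the left subtree, then the right subtree, then the node.
At ash: go left to pear.
  At pear: no left child.
  At pear: go right to hop.
    At hop: go left to ivy.
      At ivy: go left to lime.
        lime is a leaf — visit lime.
      At ivy: no right child.
      Visit ivy.
    At hop: go right to tulip.
      At tulip: no left child.
      At tulip: go right to daisy.
        At daisy: go left to cedar.
          cedar is a leaf — visit cedar.
        At daisy: no right child.
        Visit daisy.
      Visit tulip.
    Visit hop.
  Visit pear.
At ash: go right to rye.
  At rye: no left child.
  At rye: go right to fig.
    At fig: go left to rose.
      rose is a leaf — visit rose.
    At fig: go right to reed.
      At reed: go left to fir.
        fir is a leaf — visit fir.
      At reed: go right to teak.
        teak is a leaf — visit teak.
      Visit reed.
    Visit fig.
  Visit rye.
Visit ash.
Full post-order sequence: lime, ivy, cedar, daisy, tulip, hop, pear, rose, fir, teak, reed, fig, rye, ash.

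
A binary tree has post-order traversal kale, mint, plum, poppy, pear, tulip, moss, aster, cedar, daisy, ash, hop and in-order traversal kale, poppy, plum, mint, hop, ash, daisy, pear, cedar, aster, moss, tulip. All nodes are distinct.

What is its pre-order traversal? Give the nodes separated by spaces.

hop poppy kale plum mint ash daisy cedar pear aster moss tulip

The last element of post-order is the root; it splits in-order into left and right subtrees.
Root hop: left subtree has 4 nodes {kale, poppy, plum, mint}, right has 7 {ash, daisy, pear, cedar, aster, moss, tulip}.
  Root poppy: left subtree has 1 node {kale}, right has 2 {plum, mint}.
    Root plum: left subtree has 0 nodes { }, right has 1 {mint}.
  Root ash: left subtree has 0 nodes { }, right has 6 {daisy, pear, cedar, aster, moss, tulip}.
    Root daisy: left subtree has 0 nodes { }, right has 5 {pear, cedar, aster, moss, tulip}.
      Root cedar: left subtree has 1 node {pear}, right has 3 {aster, moss, tulip}.
        Root aster: left subtree has 0 nodes { }, right has 2 {moss, tulip}.
          Root moss: left subtree has 0 nodes { }, right has 1 {tulip}.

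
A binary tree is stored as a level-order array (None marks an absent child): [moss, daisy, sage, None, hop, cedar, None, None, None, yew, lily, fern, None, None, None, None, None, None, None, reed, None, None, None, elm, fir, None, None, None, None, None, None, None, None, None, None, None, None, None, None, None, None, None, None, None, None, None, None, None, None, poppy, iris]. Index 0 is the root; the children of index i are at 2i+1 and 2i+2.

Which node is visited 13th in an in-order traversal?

sage

In-order visits the left subtree, then the node, then the right subtree.
At moss: go left to daisy.
  At daisy: no left child.
  Visit daisy.
  At daisy: go right to hop.
    At hop: go left to yew.
      At yew: go left to reed.
        reed is a leaf — visit reed.
      Visit yew.
      At yew: no right child.
    Visit hop.
    At hop: go right to lily.
      lily is a leaf — visit lily.
Visit moss.
At moss: go right to sage.
  At sage: go left to cedar.
    At cedar: go left to fern.
      At fern: go left to elm.
        elm is a leaf — visit elm.
      Visit fern.
      At fern: go right to fir.
        At fir: go left to poppy.
          poppy is a leaf — visit poppy.
        Visit fir.
        At fir: go right to iris.
          iris is a leaf — visit iris.
    Visit cedar.
    At cedar: no right child.
  Visit sage.
  At sage: no right child.
Full in-order sequence: daisy, reed, yew, hop, lily, moss, elm, fern, poppy, fir, iris, cedar, sage.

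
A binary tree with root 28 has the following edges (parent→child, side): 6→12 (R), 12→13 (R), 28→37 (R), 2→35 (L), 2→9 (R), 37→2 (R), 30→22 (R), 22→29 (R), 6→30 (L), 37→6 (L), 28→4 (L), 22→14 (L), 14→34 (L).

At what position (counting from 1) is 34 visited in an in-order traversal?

In-order visits the left subtree, then the node, then the right subtree.
At 28: go left to 4.
  4 is a leaf — visit 4.
Visit 28.
At 28: go right to 37.
  At 37: go left to 6.
    At 6: go left to 30.
      At 30: no left child.
      Visit 30.
      At 30: go right to 22.
        At 22: go left to 14.
          At 14: go left to 34.
            34 is a leaf — visit 34.
          Visit 14.
          At 14: no right child.
        Visit 22.
        At 22: go right to 29.
          29 is a leaf — visit 29.
    Visit 6.
    At 6: go right to 12.
      At 12: no left child.
      Visit 12.
      At 12: go right to 13.
        13 is a leaf — visit 13.
  Visit 37.
  At 37: go right to 2.
    At 2: go left to 35.
      35 is a leaf — visit 35.
    Visit 2.
    At 2: go right to 9.
      9 is a leaf — visit 9.
Full in-order sequence: 4, 28, 30, 34, 14, 22, 29, 6, 12, 13, 37, 35, 2, 9.

4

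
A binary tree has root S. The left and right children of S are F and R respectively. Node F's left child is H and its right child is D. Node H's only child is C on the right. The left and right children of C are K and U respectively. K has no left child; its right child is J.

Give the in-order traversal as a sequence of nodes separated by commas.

In-order visits the left subtree, then the node, then the right subtree.
At S: go left to F.
  At F: go left to H.
    At H: no left child.
    Visit H.
    At H: go right to C.
      At C: go left to K.
        At K: no left child.
        Visit K.
        At K: go right to J.
          J is a leaf — visit J.
      Visit C.
      At C: go right to U.
        U is a leaf — visit U.
  Visit F.
  At F: go right to D.
    D is a leaf — visit D.
Visit S.
At S: go right to R.
  R is a leaf — visit R.

H, K, J, C, U, F, D, S, R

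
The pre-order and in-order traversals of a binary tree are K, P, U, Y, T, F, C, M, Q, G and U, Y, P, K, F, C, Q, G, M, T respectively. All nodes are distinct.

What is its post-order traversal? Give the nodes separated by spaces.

Y U P G Q M C F T K

The first element of pre-order is the root; it splits in-order into left and right subtrees.
Root K: left subtree has 3 nodes {U, Y, P}, right has 6 {F, C, Q, G, M, T}.
  Root P: left subtree has 2 nodes {U, Y}, right has 0 { }.
    Root U: left subtree has 0 nodes { }, right has 1 {Y}.
  Root T: left subtree has 5 nodes {F, C, Q, G, M}, right has 0 { }.
    Root F: left subtree has 0 nodes { }, right has 4 {C, Q, G, M}.
      Root C: left subtree has 0 nodes { }, right has 3 {Q, G, M}.
        Root M: left subtree has 2 nodes {Q, G}, right has 0 { }.
          Root Q: left subtree has 0 nodes { }, right has 1 {G}.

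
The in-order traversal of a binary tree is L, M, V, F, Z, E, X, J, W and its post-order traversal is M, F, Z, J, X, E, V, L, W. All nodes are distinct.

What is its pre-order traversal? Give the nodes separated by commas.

W, L, V, M, E, Z, F, X, J

The last element of post-order is the root; it splits in-order into left and right subtrees.
Root W: left subtree has 8 nodes {L, M, V, F, Z, E, X, J}, right has 0 { }.
  Root L: left subtree has 0 nodes { }, right has 7 {M, V, F, Z, E, X, J}.
    Root V: left subtree has 1 node {M}, right has 5 {F, Z, E, X, J}.
      Root E: left subtree has 2 nodes {F, Z}, right has 2 {X, J}.
        Root Z: left subtree has 1 node {F}, right has 0 { }.
        Root X: left subtree has 0 nodes { }, right has 1 {J}.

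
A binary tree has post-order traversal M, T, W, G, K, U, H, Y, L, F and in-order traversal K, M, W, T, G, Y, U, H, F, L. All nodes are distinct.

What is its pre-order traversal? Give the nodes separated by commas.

F, Y, K, G, W, M, T, H, U, L

The last element of post-order is the root; it splits in-order into left and right subtrees.
Root F: left subtree has 8 nodes {K, M, W, T, G, Y, U, H}, right has 1 {L}.
  Root Y: left subtree has 5 nodes {K, M, W, T, G}, right has 2 {U, H}.
    Root K: left subtree has 0 nodes { }, right has 4 {M, W, T, G}.
      Root G: left subtree has 3 nodes {M, W, T}, right has 0 { }.
        Root W: left subtree has 1 node {M}, right has 1 {T}.
    Root H: left subtree has 1 node {U}, right has 0 { }.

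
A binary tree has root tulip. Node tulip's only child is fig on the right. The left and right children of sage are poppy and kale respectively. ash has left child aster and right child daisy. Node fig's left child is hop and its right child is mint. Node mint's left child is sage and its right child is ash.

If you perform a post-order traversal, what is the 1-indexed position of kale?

3

Post-order visits the left subtree, then the right subtree, then the node.
At tulip: no left child.
At tulip: go right to fig.
  At fig: go left to hop.
    hop is a leaf — visit hop.
  At fig: go right to mint.
    At mint: go left to sage.
      At sage: go left to poppy.
        poppy is a leaf — visit poppy.
      At sage: go right to kale.
        kale is a leaf — visit kale.
      Visit sage.
    At mint: go right to ash.
      At ash: go left to aster.
        aster is a leaf — visit aster.
      At ash: go right to daisy.
        daisy is a leaf — visit daisy.
      Visit ash.
    Visit mint.
  Visit fig.
Visit tulip.
Full post-order sequence: hop, poppy, kale, sage, aster, daisy, ash, mint, fig, tulip.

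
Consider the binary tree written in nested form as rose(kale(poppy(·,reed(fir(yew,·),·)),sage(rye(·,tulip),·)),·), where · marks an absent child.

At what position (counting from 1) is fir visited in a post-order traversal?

Post-order visits the left subtree, then the right subtree, then the node.
At rose: go left to kale.
  At kale: go left to poppy.
    At poppy: no left child.
    At poppy: go right to reed.
      At reed: go left to fir.
        At fir: go left to yew.
          yew is a leaf — visit yew.
        At fir: no right child.
        Visit fir.
      At reed: no right child.
      Visit reed.
    Visit poppy.
  At kale: go right to sage.
    At sage: go left to rye.
      At rye: no left child.
      At rye: go right to tulip.
        tulip is a leaf — visit tulip.
      Visit rye.
    At sage: no right child.
    Visit sage.
  Visit kale.
At rose: no right child.
Visit rose.
Full post-order sequence: yew, fir, reed, poppy, tulip, rye, sage, kale, rose.

2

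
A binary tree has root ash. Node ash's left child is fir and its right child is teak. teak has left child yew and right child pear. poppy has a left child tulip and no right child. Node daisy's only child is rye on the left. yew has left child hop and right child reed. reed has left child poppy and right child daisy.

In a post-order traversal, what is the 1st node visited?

fir

Post-order visits the left subtree, then the right subtree, then the node.
At ash: go left to fir.
  fir is a leaf — visit fir.
At ash: go right to teak.
  At teak: go left to yew.
    At yew: go left to hop.
      hop is a leaf — visit hop.
    At yew: go right to reed.
      At reed: go left to poppy.
        At poppy: go left to tulip.
          tulip is a leaf — visit tulip.
        At poppy: no right child.
        Visit poppy.
      At reed: go right to daisy.
        At daisy: go left to rye.
          rye is a leaf — visit rye.
        At daisy: no right child.
        Visit daisy.
      Visit reed.
    Visit yew.
  At teak: go right to pear.
    pear is a leaf — visit pear.
  Visit teak.
Visit ash.
Full post-order sequence: fir, hop, tulip, poppy, rye, daisy, reed, yew, pear, teak, ash.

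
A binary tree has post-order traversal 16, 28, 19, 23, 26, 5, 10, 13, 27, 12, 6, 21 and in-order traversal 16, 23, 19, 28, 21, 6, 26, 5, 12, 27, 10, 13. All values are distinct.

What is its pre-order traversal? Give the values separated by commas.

The last element of post-order is the root; it splits in-order into left and right subtrees.
Root 21: left subtree has 4 nodes {16, 23, 19, 28}, right has 7 {6, 26, 5, 12, 27, 10, 13}.
  Root 23: left subtree has 1 node {16}, right has 2 {19, 28}.
    Root 19: left subtree has 0 nodes { }, right has 1 {28}.
  Root 6: left subtree has 0 nodes { }, right has 6 {26, 5, 12, 27, 10, 13}.
    Root 12: left subtree has 2 nodes {26, 5}, right has 3 {27, 10, 13}.
      Root 5: left subtree has 1 node {26}, right has 0 { }.
      Root 27: left subtree has 0 nodes { }, right has 2 {10, 13}.
        Root 13: left subtree has 1 node {10}, right has 0 { }.

21, 23, 16, 19, 28, 6, 12, 5, 26, 27, 13, 10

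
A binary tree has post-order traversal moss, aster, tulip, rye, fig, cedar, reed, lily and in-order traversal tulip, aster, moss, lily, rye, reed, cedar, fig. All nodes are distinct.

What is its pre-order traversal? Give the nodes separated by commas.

The last element of post-order is the root; it splits in-order into left and right subtrees.
Root lily: left subtree has 3 nodes {tulip, aster, moss}, right has 4 {rye, reed, cedar, fig}.
  Root tulip: left subtree has 0 nodes { }, right has 2 {aster, moss}.
    Root aster: left subtree has 0 nodes { }, right has 1 {moss}.
  Root reed: left subtree has 1 node {rye}, right has 2 {cedar, fig}.
    Root cedar: left subtree has 0 nodes { }, right has 1 {fig}.

lily, tulip, aster, moss, reed, rye, cedar, fig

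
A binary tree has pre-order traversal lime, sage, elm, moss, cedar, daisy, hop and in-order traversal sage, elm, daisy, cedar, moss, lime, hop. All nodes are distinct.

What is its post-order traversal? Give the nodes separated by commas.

daisy, cedar, moss, elm, sage, hop, lime

The first element of pre-order is the root; it splits in-order into left and right subtrees.
Root lime: left subtree has 5 nodes {sage, elm, daisy, cedar, moss}, right has 1 {hop}.
  Root sage: left subtree has 0 nodes { }, right has 4 {elm, daisy, cedar, moss}.
    Root elm: left subtree has 0 nodes { }, right has 3 {daisy, cedar, moss}.
      Root moss: left subtree has 2 nodes {daisy, cedar}, right has 0 { }.
        Root cedar: left subtree has 1 node {daisy}, right has 0 { }.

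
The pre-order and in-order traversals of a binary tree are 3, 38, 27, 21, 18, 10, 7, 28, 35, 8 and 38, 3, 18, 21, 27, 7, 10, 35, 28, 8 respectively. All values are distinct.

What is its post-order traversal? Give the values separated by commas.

The first element of pre-order is the root; it splits in-order into left and right subtrees.
Root 3: left subtree has 1 node {38}, right has 8 {18, 21, 27, 7, 10, 35, 28, 8}.
  Root 27: left subtree has 2 nodes {18, 21}, right has 5 {7, 10, 35, 28, 8}.
    Root 21: left subtree has 1 node {18}, right has 0 { }.
    Root 10: left subtree has 1 node {7}, right has 3 {35, 28, 8}.
      Root 28: left subtree has 1 node {35}, right has 1 {8}.

38, 18, 21, 7, 35, 8, 28, 10, 27, 3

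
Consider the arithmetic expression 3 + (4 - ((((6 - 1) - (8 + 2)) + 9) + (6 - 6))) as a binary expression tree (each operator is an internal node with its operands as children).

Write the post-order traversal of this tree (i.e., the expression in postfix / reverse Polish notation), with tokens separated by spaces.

Post-order on an expression tree gives postfix notation: for each operator, emit left operand, right operand, then the operator.

3 4 6 1 - 8 2 + - 9 + 6 6 - + - +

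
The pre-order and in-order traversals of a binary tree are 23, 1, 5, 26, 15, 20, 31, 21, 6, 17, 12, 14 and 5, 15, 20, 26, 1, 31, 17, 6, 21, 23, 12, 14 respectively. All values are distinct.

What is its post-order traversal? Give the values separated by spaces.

20 15 26 5 17 6 21 31 1 14 12 23

The first element of pre-order is the root; it splits in-order into left and right subtrees.
Root 23: left subtree has 9 nodes {5, 15, 20, 26, 1, 31, 17, 6, 21}, right has 2 {12, 14}.
  Root 1: left subtree has 4 nodes {5, 15, 20, 26}, right has 4 {31, 17, 6, 21}.
    Root 5: left subtree has 0 nodes { }, right has 3 {15, 20, 26}.
      Root 26: left subtree has 2 nodes {15, 20}, right has 0 { }.
        Root 15: left subtree has 0 nodes { }, right has 1 {20}.
    Root 31: left subtree has 0 nodes { }, right has 3 {17, 6, 21}.
      Root 21: left subtree has 2 nodes {17, 6}, right has 0 { }.
        Root 6: left subtree has 1 node {17}, right has 0 { }.
  Root 12: left subtree has 0 nodes { }, right has 1 {14}.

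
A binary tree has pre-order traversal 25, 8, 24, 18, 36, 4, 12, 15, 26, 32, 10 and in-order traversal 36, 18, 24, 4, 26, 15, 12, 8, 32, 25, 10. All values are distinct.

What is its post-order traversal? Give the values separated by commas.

36, 18, 26, 15, 12, 4, 24, 32, 8, 10, 25

The first element of pre-order is the root; it splits in-order into left and right subtrees.
Root 25: left subtree has 9 nodes {36, 18, 24, 4, 26, 15, 12, 8, 32}, right has 1 {10}.
  Root 8: left subtree has 7 nodes {36, 18, 24, 4, 26, 15, 12}, right has 1 {32}.
    Root 24: left subtree has 2 nodes {36, 18}, right has 4 {4, 26, 15, 12}.
      Root 18: left subtree has 1 node {36}, right has 0 { }.
      Root 4: left subtree has 0 nodes { }, right has 3 {26, 15, 12}.
        Root 12: left subtree has 2 nodes {26, 15}, right has 0 { }.
          Root 15: left subtree has 1 node {26}, right has 0 { }.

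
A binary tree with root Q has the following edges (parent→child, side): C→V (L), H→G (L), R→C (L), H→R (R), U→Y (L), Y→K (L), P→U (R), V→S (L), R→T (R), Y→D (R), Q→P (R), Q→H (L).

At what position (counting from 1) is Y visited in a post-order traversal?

10

Post-order visits the left subtree, then the right subtree, then the node.
At Q: go left to H.
  At H: go left to G.
    G is a leaf — visit G.
  At H: go right to R.
    At R: go left to C.
      At C: go left to V.
        At V: go left to S.
          S is a leaf — visit S.
        At V: no right child.
        Visit V.
      At C: no right child.
      Visit C.
    At R: go right to T.
      T is a leaf — visit T.
    Visit R.
  Visit H.
At Q: go right to P.
  At P: no left child.
  At P: go right to U.
    At U: go left to Y.
      At Y: go left to K.
        K is a leaf — visit K.
      At Y: go right to D.
        D is a leaf — visit D.
      Visit Y.
    At U: no right child.
    Visit U.
  Visit P.
Visit Q.
Full post-order sequence: G, S, V, C, T, R, H, K, D, Y, U, P, Q.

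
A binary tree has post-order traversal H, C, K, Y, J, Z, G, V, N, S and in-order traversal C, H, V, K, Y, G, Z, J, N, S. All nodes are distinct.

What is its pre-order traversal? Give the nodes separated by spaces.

The last element of post-order is the root; it splits in-order into left and right subtrees.
Root S: left subtree has 9 nodes {C, H, V, K, Y, G, Z, J, N}, right has 0 { }.
  Root N: left subtree has 8 nodes {C, H, V, K, Y, G, Z, J}, right has 0 { }.
    Root V: left subtree has 2 nodes {C, H}, right has 5 {K, Y, G, Z, J}.
      Root C: left subtree has 0 nodes { }, right has 1 {H}.
      Root G: left subtree has 2 nodes {K, Y}, right has 2 {Z, J}.
        Root Y: left subtree has 1 node {K}, right has 0 { }.
        Root Z: left subtree has 0 nodes { }, right has 1 {J}.

S N V C H G Y K Z J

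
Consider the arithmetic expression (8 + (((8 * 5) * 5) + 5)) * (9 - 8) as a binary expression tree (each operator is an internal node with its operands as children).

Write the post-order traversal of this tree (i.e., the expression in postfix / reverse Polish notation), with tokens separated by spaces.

8 8 5 * 5 * 5 + + 9 8 - *

Post-order on an expression tree gives postfix notation: for each operator, emit left operand, right operand, then the operator.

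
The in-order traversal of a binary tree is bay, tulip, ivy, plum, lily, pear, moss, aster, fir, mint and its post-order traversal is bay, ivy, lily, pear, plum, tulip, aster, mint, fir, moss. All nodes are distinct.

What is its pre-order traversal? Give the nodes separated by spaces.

moss tulip bay plum ivy pear lily fir aster mint

The last element of post-order is the root; it splits in-order into left and right subtrees.
Root moss: left subtree has 6 nodes {bay, tulip, ivy, plum, lily, pear}, right has 3 {aster, fir, mint}.
  Root tulip: left subtree has 1 node {bay}, right has 4 {ivy, plum, lily, pear}.
    Root plum: left subtree has 1 node {ivy}, right has 2 {lily, pear}.
      Root pear: left subtree has 1 node {lily}, right has 0 { }.
  Root fir: left subtree has 1 node {aster}, right has 1 {mint}.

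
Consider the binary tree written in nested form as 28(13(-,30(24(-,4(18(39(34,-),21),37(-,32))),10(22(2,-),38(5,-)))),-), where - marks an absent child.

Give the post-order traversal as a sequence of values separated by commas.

Post-order visits the left subtree, then the right subtree, then the node.
At 28: go left to 13.
  At 13: no left child.
  At 13: go right to 30.
    At 30: go left to 24.
      At 24: no left child.
      At 24: go right to 4.
        At 4: go left to 18.
          At 18: go left to 39.
            At 39: go left to 34.
              34 is a leaf — visit 34.
            At 39: no right child.
            Visit 39.
          At 18: go right to 21.
            21 is a leaf — visit 21.
          Visit 18.
        At 4: go right to 37.
          At 37: no left child.
          At 37: go right to 32.
            32 is a leaf — visit 32.
          Visit 37.
        Visit 4.
      Visit 24.
    At 30: go right to 10.
      At 10: go left to 22.
        At 22: go left to 2.
          2 is a leaf — visit 2.
        At 22: no right child.
        Visit 22.
      At 10: go right to 38.
        At 38: go left to 5.
          5 is a leaf — visit 5.
        At 38: no right child.
        Visit 38.
      Visit 10.
    Visit 30.
  Visit 13.
At 28: no right child.
Visit 28.

34, 39, 21, 18, 32, 37, 4, 24, 2, 22, 5, 38, 10, 30, 13, 28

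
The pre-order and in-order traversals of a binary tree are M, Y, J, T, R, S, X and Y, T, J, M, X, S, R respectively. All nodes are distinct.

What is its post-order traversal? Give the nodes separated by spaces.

T J Y X S R M

The first element of pre-order is the root; it splits in-order into left and right subtrees.
Root M: left subtree has 3 nodes {Y, T, J}, right has 3 {X, S, R}.
  Root Y: left subtree has 0 nodes { }, right has 2 {T, J}.
    Root J: left subtree has 1 node {T}, right has 0 { }.
  Root R: left subtree has 2 nodes {X, S}, right has 0 { }.
    Root S: left subtree has 1 node {X}, right has 0 { }.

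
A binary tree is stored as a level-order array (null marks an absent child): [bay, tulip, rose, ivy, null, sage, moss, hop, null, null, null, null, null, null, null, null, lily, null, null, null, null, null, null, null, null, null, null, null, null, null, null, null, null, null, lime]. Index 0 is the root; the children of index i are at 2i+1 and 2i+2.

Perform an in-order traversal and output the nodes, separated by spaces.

In-order visits the left subtree, then the node, then the right subtree.
At bay: go left to tulip.
  At tulip: go left to ivy.
    At ivy: go left to hop.
      At hop: no left child.
      Visit hop.
      At hop: go right to lily.
        At lily: no left child.
        Visit lily.
        At lily: go right to lime.
          lime is a leaf — visit lime.
    Visit ivy.
    At ivy: no right child.
  Visit tulip.
  At tulip: no right child.
Visit bay.
At bay: go right to rose.
  At rose: go left to sage.
    sage is a leaf — visit sage.
  Visit rose.
  At rose: go right to moss.
    moss is a leaf — visit moss.

hop lily lime ivy tulip bay sage rose moss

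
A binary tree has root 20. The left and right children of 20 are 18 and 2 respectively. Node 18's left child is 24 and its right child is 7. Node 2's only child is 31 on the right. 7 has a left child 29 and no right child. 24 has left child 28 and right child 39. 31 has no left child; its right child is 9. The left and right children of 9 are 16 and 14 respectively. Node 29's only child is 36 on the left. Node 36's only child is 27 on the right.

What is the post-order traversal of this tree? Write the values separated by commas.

28, 39, 24, 27, 36, 29, 7, 18, 16, 14, 9, 31, 2, 20

Post-order visits the left subtree, then the right subtree, then the node.
At 20: go left to 18.
  At 18: go left to 24.
    At 24: go left to 28.
      28 is a leaf — visit 28.
    At 24: go right to 39.
      39 is a leaf — visit 39.
    Visit 24.
  At 18: go right to 7.
    At 7: go left to 29.
      At 29: go left to 36.
        At 36: no left child.
        At 36: go right to 27.
          27 is a leaf — visit 27.
        Visit 36.
      At 29: no right child.
      Visit 29.
    At 7: no right child.
    Visit 7.
  Visit 18.
At 20: go right to 2.
  At 2: no left child.
  At 2: go right to 31.
    At 31: no left child.
    At 31: go right to 9.
      At 9: go left to 16.
        16 is a leaf — visit 16.
      At 9: go right to 14.
        14 is a leaf — visit 14.
      Visit 9.
    Visit 31.
  Visit 2.
Visit 20.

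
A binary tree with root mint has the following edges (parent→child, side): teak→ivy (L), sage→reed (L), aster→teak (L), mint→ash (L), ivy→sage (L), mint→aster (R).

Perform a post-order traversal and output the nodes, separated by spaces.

ash reed sage ivy teak aster mint

Post-order visits the left subtree, then the right subtree, then the node.
At mint: go left to ash.
  ash is a leaf — visit ash.
At mint: go right to aster.
  At aster: go left to teak.
    At teak: go left to ivy.
      At ivy: go left to sage.
        At sage: go left to reed.
          reed is a leaf — visit reed.
        At sage: no right child.
        Visit sage.
      At ivy: no right child.
      Visit ivy.
    At teak: no right child.
    Visit teak.
  At aster: no right child.
  Visit aster.
Visit mint.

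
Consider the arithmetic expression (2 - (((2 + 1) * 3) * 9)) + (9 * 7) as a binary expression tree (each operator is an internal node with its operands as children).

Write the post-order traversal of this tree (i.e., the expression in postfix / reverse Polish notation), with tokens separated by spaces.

Post-order on an expression tree gives postfix notation: for each operator, emit left operand, right operand, then the operator.

2 2 1 + 3 * 9 * - 9 7 * +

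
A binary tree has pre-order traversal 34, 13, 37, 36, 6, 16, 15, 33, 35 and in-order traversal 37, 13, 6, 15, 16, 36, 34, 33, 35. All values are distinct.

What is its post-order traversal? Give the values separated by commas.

The first element of pre-order is the root; it splits in-order into left and right subtrees.
Root 34: left subtree has 6 nodes {37, 13, 6, 15, 16, 36}, right has 2 {33, 35}.
  Root 13: left subtree has 1 node {37}, right has 4 {6, 15, 16, 36}.
    Root 36: left subtree has 3 nodes {6, 15, 16}, right has 0 { }.
      Root 6: left subtree has 0 nodes { }, right has 2 {15, 16}.
        Root 16: left subtree has 1 node {15}, right has 0 { }.
  Root 33: left subtree has 0 nodes { }, right has 1 {35}.

37, 15, 16, 6, 36, 13, 35, 33, 34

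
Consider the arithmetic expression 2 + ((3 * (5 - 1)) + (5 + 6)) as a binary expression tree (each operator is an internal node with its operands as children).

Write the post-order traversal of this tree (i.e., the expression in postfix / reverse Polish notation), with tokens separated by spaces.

2 3 5 1 - * 5 6 + + +

Post-order on an expression tree gives postfix notation: for each operator, emit left operand, right operand, then the operator.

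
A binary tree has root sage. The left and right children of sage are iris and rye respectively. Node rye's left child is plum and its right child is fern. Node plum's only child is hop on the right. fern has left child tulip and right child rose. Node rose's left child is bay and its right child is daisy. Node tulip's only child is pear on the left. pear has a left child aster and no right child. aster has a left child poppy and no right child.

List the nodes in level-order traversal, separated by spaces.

sage iris rye plum fern hop tulip rose pear bay daisy aster poppy

Level-order visits nodes level by level from the root, left to right within each level.
Level 0: sage
Level 1: iris, rye
Level 2: plum, fern
Level 3: hop, tulip, rose
Level 4: pear, bay, daisy
Level 5: aster
Level 6: poppy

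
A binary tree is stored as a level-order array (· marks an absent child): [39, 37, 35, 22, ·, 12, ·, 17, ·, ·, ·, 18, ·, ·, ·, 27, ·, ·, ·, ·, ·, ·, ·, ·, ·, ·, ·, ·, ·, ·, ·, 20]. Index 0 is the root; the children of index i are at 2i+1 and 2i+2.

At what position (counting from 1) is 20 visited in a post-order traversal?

Post-order visits the left subtree, then the right subtree, then the node.
At 39: go left to 37.
  At 37: go left to 22.
    At 22: go left to 17.
      At 17: go left to 27.
        At 27: go left to 20.
          20 is a leaf — visit 20.
        At 27: no right child.
        Visit 27.
      At 17: no right child.
      Visit 17.
    At 22: no right child.
    Visit 22.
  At 37: no right child.
  Visit 37.
At 39: go right to 35.
  At 35: go left to 12.
    At 12: go left to 18.
      18 is a leaf — visit 18.
    At 12: no right child.
    Visit 12.
  At 35: no right child.
  Visit 35.
Visit 39.
Full post-order sequence: 20, 27, 17, 22, 37, 18, 12, 35, 39.

1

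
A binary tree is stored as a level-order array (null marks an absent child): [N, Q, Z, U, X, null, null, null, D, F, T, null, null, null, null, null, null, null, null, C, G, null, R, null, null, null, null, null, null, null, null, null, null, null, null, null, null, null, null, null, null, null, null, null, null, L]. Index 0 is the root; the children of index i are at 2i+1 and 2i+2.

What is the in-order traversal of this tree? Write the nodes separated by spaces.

U D Q C F G X T L R N Z

In-order visits the left subtree, then the node, then the right subtree.
At N: go left to Q.
  At Q: go left to U.
    At U: no left child.
    Visit U.
    At U: go right to D.
      D is a leaf — visit D.
  Visit Q.
  At Q: go right to X.
    At X: go left to F.
      At F: go left to C.
        C is a leaf — visit C.
      Visit F.
      At F: go right to G.
        G is a leaf — visit G.
    Visit X.
    At X: go right to T.
      At T: no left child.
      Visit T.
      At T: go right to R.
        At R: go left to L.
          L is a leaf — visit L.
        Visit R.
        At R: no right child.
Visit N.
At N: go right to Z.
  Z is a leaf — visit Z.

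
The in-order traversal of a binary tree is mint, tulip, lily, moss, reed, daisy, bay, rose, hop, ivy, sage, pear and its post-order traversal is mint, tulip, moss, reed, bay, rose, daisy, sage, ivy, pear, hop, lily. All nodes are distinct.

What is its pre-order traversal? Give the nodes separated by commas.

lily, tulip, mint, hop, daisy, reed, moss, rose, bay, pear, ivy, sage

The last element of post-order is the root; it splits in-order into left and right subtrees.
Root lily: left subtree has 2 nodes {mint, tulip}, right has 9 {moss, reed, daisy, bay, rose, hop, ivy, sage, pear}.
  Root tulip: left subtree has 1 node {mint}, right has 0 { }.
  Root hop: left subtree has 5 nodes {moss, reed, daisy, bay, rose}, right has 3 {ivy, sage, pear}.
    Root daisy: left subtree has 2 nodes {moss, reed}, right has 2 {bay, rose}.
      Root reed: left subtree has 1 node {moss}, right has 0 { }.
      Root rose: left subtree has 1 node {bay}, right has 0 { }.
    Root pear: left subtree has 2 nodes {ivy, sage}, right has 0 { }.
      Root ivy: left subtree has 0 nodes { }, right has 1 {sage}.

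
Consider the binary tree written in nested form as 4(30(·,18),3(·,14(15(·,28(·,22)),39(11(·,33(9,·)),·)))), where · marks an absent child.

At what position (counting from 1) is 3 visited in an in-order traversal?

4

In-order visits the left subtree, then the node, then the right subtree.
At 4: go left to 30.
  At 30: no left child.
  Visit 30.
  At 30: go right to 18.
    18 is a leaf — visit 18.
Visit 4.
At 4: go right to 3.
  At 3: no left child.
  Visit 3.
  At 3: go right to 14.
    At 14: go left to 15.
      At 15: no left child.
      Visit 15.
      At 15: go right to 28.
        At 28: no left child.
        Visit 28.
        At 28: go right to 22.
          22 is a leaf — visit 22.
    Visit 14.
    At 14: go right to 39.
      At 39: go left to 11.
        At 11: no left child.
        Visit 11.
        At 11: go right to 33.
          At 33: go left to 9.
            9 is a leaf — visit 9.
          Visit 33.
          At 33: no right child.
      Visit 39.
      At 39: no right child.
Full in-order sequence: 30, 18, 4, 3, 15, 28, 22, 14, 11, 9, 33, 39.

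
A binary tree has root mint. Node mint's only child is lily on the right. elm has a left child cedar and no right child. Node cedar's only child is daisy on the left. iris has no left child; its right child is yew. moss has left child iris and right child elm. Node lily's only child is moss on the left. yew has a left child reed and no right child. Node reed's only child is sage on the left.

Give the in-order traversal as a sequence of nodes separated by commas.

In-order visits the left subtree, then the node, then the right subtree.
At mint: no left child.
Visit mint.
At mint: go right to lily.
  At lily: go left to moss.
    At moss: go left to iris.
      At iris: no left child.
      Visit iris.
      At iris: go right to yew.
        At yew: go left to reed.
          At reed: go left to sage.
            sage is a leaf — visit sage.
          Visit reed.
          At reed: no right child.
        Visit yew.
        At yew: no right child.
    Visit moss.
    At moss: go right to elm.
      At elm: go left to cedar.
        At cedar: go left to daisy.
          daisy is a leaf — visit daisy.
        Visit cedar.
        At cedar: no right child.
      Visit elm.
      At elm: no right child.
  Visit lily.
  At lily: no right child.

mint, iris, sage, reed, yew, moss, daisy, cedar, elm, lily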